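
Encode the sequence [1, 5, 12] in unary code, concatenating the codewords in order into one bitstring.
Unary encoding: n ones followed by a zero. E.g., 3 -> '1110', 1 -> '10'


Encode each number as n ones followed by a terminating 0:
  1 -> 10 (2 bits)
  5 -> 111110 (6 bits)
  12 -> 1111111111110 (13 bits)
Total length = 2 + 6 + 13 = 21 bits.

Unary([1, 5, 12]) = 101111101111111111110 (21 bits)


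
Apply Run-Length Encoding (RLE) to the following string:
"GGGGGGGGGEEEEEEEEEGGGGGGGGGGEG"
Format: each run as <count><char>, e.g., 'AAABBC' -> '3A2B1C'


Scanning runs left to right:
  i=0: run of 'G' x 9 -> '9G'
  i=9: run of 'E' x 9 -> '9E'
  i=18: run of 'G' x 10 -> '10G'
  i=28: run of 'E' x 1 -> '1E'
  i=29: run of 'G' x 1 -> '1G'

RLE = 9G9E10G1E1G


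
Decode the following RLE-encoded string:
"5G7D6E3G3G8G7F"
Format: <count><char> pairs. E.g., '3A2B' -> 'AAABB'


Expanding each <count><char> pair:
  5G -> 'GGGGG'
  7D -> 'DDDDDDD'
  6E -> 'EEEEEE'
  3G -> 'GGG'
  3G -> 'GGG'
  8G -> 'GGGGGGGG'
  7F -> 'FFFFFFF'

Decoded = GGGGGDDDDDDDEEEEEEGGGGGGGGGGGGGGFFFFFFF


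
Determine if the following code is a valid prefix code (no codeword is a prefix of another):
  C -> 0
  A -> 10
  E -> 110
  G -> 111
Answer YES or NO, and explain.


Checking each pair (does one codeword prefix another?):
  C='0' vs A='10': no prefix
  C='0' vs E='110': no prefix
  C='0' vs G='111': no prefix
  A='10' vs C='0': no prefix
  A='10' vs E='110': no prefix
  A='10' vs G='111': no prefix
  E='110' vs C='0': no prefix
  E='110' vs A='10': no prefix
  E='110' vs G='111': no prefix
  G='111' vs C='0': no prefix
  G='111' vs A='10': no prefix
  G='111' vs E='110': no prefix
No violation found over all pairs.

YES -- this is a valid prefix code. No codeword is a prefix of any other codeword.


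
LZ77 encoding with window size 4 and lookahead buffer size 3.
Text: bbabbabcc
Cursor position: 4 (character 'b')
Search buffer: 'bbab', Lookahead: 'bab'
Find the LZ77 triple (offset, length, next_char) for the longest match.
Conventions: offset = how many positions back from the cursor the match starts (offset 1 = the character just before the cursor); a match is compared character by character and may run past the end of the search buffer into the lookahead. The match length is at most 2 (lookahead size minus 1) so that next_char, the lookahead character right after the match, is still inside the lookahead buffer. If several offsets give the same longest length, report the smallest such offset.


Try each offset into the search buffer:
  offset=1 (pos 3, char 'b'): match length 1
  offset=2 (pos 2, char 'a'): match length 0
  offset=3 (pos 1, char 'b'): match length 2
  offset=4 (pos 0, char 'b'): match length 1
Longest match has length 2 at offset 3.
next_char = character at position 4 + 2 = 6 -> 'b'

Best match: offset=3, length=2 (matching 'ba' starting at position 1)
LZ77 triple: (3, 2, 'b')


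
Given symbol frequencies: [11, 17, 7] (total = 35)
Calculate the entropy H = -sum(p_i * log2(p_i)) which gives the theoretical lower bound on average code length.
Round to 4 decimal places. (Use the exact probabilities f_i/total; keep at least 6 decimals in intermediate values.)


Per-symbol terms -p_i * log2(p_i) with p_i = f_i/35:
  p = 11/35 = 0.314286: log2(p) = -1.669851, -p*log2(p) = 0.524810
  p = 17/35 = 0.485714: log2(p) = -1.041820, -p*log2(p) = 0.506027
  p = 7/35 = 0.200000: log2(p) = -2.321928, -p*log2(p) = 0.464386
H = 0.524810 + 0.506027 + 0.464386 = 1.495223

H = 1.4952 bits/symbol


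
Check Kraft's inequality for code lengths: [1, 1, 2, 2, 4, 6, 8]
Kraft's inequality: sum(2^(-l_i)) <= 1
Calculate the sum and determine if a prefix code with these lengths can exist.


Sum = 2^(-1) + 2^(-1) + 2^(-2) + 2^(-2) + 2^(-4) + 2^(-6) + 2^(-8)
    = 0.5 + 0.5 + 0.25 + 0.25 + 0.0625 + 0.015625 + 0.00390625
    = 405/256 = 1.58203125
Since 1.58203125 > 1, Kraft's inequality is NOT satisfied.
A prefix code with these lengths CANNOT exist.

Kraft sum = 1.58203125. Not satisfied.


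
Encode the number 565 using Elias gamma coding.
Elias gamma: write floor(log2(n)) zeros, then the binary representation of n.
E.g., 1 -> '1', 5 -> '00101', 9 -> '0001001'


num_bits = floor(log2(565)) + 1 = 10
leading_zeros = num_bits - 1 = 9
binary(565) = 1000110101

Elias gamma(565) = '000000000' + '1000110101' = 0000000001000110101 (19 bits)


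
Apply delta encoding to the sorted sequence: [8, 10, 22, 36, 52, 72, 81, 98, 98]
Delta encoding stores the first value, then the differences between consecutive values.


First value: 8
Deltas:
  10 - 8 = 2
  22 - 10 = 12
  36 - 22 = 14
  52 - 36 = 16
  72 - 52 = 20
  81 - 72 = 9
  98 - 81 = 17
  98 - 98 = 0


Delta encoded: [8, 2, 12, 14, 16, 20, 9, 17, 0]


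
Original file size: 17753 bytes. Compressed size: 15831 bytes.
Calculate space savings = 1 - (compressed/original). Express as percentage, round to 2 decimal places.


ratio = compressed/original = 15831/17753 = 0.891737
savings = 1 - ratio = 1 - 0.891737 = 0.108263
as a percentage: 0.108263 * 100 = 10.83%

Space savings = 1 - 15831/17753 = 10.83%


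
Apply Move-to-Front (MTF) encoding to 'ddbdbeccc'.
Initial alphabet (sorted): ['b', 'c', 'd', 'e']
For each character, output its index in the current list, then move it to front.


MTF encoding:
'd': index 2 in ['b', 'c', 'd', 'e'] -> ['d', 'b', 'c', 'e']
'd': index 0 in ['d', 'b', 'c', 'e'] -> ['d', 'b', 'c', 'e']
'b': index 1 in ['d', 'b', 'c', 'e'] -> ['b', 'd', 'c', 'e']
'd': index 1 in ['b', 'd', 'c', 'e'] -> ['d', 'b', 'c', 'e']
'b': index 1 in ['d', 'b', 'c', 'e'] -> ['b', 'd', 'c', 'e']
'e': index 3 in ['b', 'd', 'c', 'e'] -> ['e', 'b', 'd', 'c']
'c': index 3 in ['e', 'b', 'd', 'c'] -> ['c', 'e', 'b', 'd']
'c': index 0 in ['c', 'e', 'b', 'd'] -> ['c', 'e', 'b', 'd']
'c': index 0 in ['c', 'e', 'b', 'd'] -> ['c', 'e', 'b', 'd']


Output: [2, 0, 1, 1, 1, 3, 3, 0, 0]


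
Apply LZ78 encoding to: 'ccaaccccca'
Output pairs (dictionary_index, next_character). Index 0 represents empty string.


LZ78 encoding steps:
Dictionary: {0: ''}
Step 1: w='' (idx 0), next='c' -> output (0, 'c'), add 'c' as idx 1
Step 2: w='c' (idx 1), next='a' -> output (1, 'a'), add 'ca' as idx 2
Step 3: w='' (idx 0), next='a' -> output (0, 'a'), add 'a' as idx 3
Step 4: w='c' (idx 1), next='c' -> output (1, 'c'), add 'cc' as idx 4
Step 5: w='cc' (idx 4), next='c' -> output (4, 'c'), add 'ccc' as idx 5
Step 6: w='a' (idx 3), end of input -> output (3, '')


Encoded: [(0, 'c'), (1, 'a'), (0, 'a'), (1, 'c'), (4, 'c'), (3, '')]


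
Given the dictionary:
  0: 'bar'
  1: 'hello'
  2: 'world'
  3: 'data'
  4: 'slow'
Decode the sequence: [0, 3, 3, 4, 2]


Look up each index in the dictionary:
  0 -> 'bar'
  3 -> 'data'
  3 -> 'data'
  4 -> 'slow'
  2 -> 'world'

Decoded: "bar data data slow world"


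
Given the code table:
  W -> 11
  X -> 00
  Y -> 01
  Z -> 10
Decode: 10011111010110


Decoding:
10 -> Z
01 -> Y
11 -> W
11 -> W
01 -> Y
01 -> Y
10 -> Z


Result: ZYWWYYZ


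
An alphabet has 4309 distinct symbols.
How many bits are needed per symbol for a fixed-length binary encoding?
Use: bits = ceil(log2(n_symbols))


log2(4309) = 12.0731
Bracket: 2^12 = 4096 < 4309 <= 2^13 = 8192
So ceil(log2(4309)) = 13

bits = ceil(log2(4309)) = ceil(12.0731) = 13 bits


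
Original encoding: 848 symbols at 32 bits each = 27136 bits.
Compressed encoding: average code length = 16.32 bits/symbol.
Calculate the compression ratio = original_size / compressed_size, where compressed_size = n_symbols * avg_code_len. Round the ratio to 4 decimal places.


original_size = n_symbols * orig_bits = 848 * 32 = 27136 bits
compressed_size = n_symbols * avg_code_len = 848 * 16.32 = 13839.36 bits
ratio = original_size / compressed_size = 27136 / 13839.36 = 1.9608

Compression ratio = 1.9608


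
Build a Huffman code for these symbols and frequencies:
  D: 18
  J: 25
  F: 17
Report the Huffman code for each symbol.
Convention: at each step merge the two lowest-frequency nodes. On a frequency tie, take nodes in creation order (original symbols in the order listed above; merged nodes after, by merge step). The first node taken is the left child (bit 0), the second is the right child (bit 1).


Huffman tree construction:
Step 1: Merge F(17) + D(18) = 35
Step 2: Merge J(25) + (F+D)(35) = 60
Read each symbol's code off the tree from the root (left child = 0, right child = 1).

Codes:
  D: 11 (length 2)
  J: 0 (length 1)
  F: 10 (length 2)
Average code length: 95/60 = 1.5833 bits/symbol


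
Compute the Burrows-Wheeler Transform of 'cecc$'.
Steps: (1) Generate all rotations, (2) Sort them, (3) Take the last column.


Rotations (sorted):
  0: $cecc -> last char: c
  1: c$cec -> last char: c
  2: cc$ce -> last char: e
  3: cecc$ -> last char: $
  4: ecc$c -> last char: c


BWT = cce$c


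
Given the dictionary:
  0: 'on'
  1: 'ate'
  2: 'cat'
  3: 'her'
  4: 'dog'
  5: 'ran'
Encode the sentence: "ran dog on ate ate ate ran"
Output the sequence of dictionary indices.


Look up each word in the dictionary:
  'ran' -> 5
  'dog' -> 4
  'on' -> 0
  'ate' -> 1
  'ate' -> 1
  'ate' -> 1
  'ran' -> 5

Encoded: [5, 4, 0, 1, 1, 1, 5]


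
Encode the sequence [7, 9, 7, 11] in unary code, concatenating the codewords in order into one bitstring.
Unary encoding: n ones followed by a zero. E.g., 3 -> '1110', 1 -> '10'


Encode each number as n ones followed by a terminating 0:
  7 -> 11111110 (8 bits)
  9 -> 1111111110 (10 bits)
  7 -> 11111110 (8 bits)
  11 -> 111111111110 (12 bits)
Total length = 8 + 10 + 8 + 12 = 38 bits.

Unary([7, 9, 7, 11]) = 11111110111111111011111110111111111110 (38 bits)


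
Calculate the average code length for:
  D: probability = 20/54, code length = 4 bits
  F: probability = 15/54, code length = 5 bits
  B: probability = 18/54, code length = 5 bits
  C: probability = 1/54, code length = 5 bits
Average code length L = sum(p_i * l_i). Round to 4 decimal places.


Weighted contributions p_i * l_i:
  D: (20/54) * 4 = 80/54
  F: (15/54) * 5 = 75/54
  B: (18/54) * 5 = 90/54
  C: (1/54) * 5 = 5/54
Sum = (80 + 75 + 90 + 5)/54 = 250/54

L = 250/54 = 4.6296 bits/symbol


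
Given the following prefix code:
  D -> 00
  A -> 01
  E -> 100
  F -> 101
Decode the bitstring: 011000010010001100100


Decoding step by step:
Bits 01 -> A
Bits 100 -> E
Bits 00 -> D
Bits 100 -> E
Bits 100 -> E
Bits 01 -> A
Bits 100 -> E
Bits 100 -> E


Decoded message: AEDEEAEE


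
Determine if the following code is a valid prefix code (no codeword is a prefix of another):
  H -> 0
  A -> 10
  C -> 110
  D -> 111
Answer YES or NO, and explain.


Checking each pair (does one codeword prefix another?):
  H='0' vs A='10': no prefix
  H='0' vs C='110': no prefix
  H='0' vs D='111': no prefix
  A='10' vs H='0': no prefix
  A='10' vs C='110': no prefix
  A='10' vs D='111': no prefix
  C='110' vs H='0': no prefix
  C='110' vs A='10': no prefix
  C='110' vs D='111': no prefix
  D='111' vs H='0': no prefix
  D='111' vs A='10': no prefix
  D='111' vs C='110': no prefix
No violation found over all pairs.

YES -- this is a valid prefix code. No codeword is a prefix of any other codeword.


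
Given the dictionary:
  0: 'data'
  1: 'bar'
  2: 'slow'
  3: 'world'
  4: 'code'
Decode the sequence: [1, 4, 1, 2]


Look up each index in the dictionary:
  1 -> 'bar'
  4 -> 'code'
  1 -> 'bar'
  2 -> 'slow'

Decoded: "bar code bar slow"


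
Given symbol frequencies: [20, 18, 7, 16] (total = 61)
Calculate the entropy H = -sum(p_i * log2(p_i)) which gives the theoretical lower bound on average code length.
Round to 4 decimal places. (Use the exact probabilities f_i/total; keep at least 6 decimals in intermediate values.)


Per-symbol terms -p_i * log2(p_i) with p_i = f_i/61:
  p = 20/61 = 0.327869: log2(p) = -1.608809, -p*log2(p) = 0.527478
  p = 18/61 = 0.295082: log2(p) = -1.760812, -p*log2(p) = 0.519584
  p = 7/61 = 0.114754: log2(p) = -3.123382, -p*log2(p) = 0.358421
  p = 16/61 = 0.262295: log2(p) = -1.930737, -p*log2(p) = 0.506423
H = 0.527478 + 0.519584 + 0.358421 + 0.506423 = 1.911906

H = 1.9119 bits/symbol


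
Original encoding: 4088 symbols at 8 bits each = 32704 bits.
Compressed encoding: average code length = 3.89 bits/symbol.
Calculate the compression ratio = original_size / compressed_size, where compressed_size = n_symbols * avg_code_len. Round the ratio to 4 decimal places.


original_size = n_symbols * orig_bits = 4088 * 8 = 32704 bits
compressed_size = n_symbols * avg_code_len = 4088 * 3.89 = 15902.32 bits
ratio = original_size / compressed_size = 32704 / 15902.32 = 2.0566

Compression ratio = 2.0566


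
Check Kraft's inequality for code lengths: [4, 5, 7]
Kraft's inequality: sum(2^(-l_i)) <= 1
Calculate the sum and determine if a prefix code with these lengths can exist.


Sum = 2^(-4) + 2^(-5) + 2^(-7)
    = 0.0625 + 0.03125 + 0.0078125
    = 13/128 = 0.1015625
Since 0.1015625 <= 1, Kraft's inequality IS satisfied.
A prefix code with these lengths CAN exist.

Kraft sum = 0.1015625. Satisfied.


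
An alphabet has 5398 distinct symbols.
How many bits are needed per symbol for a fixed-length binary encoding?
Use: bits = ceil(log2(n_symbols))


log2(5398) = 12.3982
Bracket: 2^12 = 4096 < 5398 <= 2^13 = 8192
So ceil(log2(5398)) = 13

bits = ceil(log2(5398)) = ceil(12.3982) = 13 bits


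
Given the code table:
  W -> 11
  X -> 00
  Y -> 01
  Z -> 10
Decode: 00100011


Decoding:
00 -> X
10 -> Z
00 -> X
11 -> W


Result: XZXW


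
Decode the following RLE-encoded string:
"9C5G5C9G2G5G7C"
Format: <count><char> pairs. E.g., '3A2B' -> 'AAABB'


Expanding each <count><char> pair:
  9C -> 'CCCCCCCCC'
  5G -> 'GGGGG'
  5C -> 'CCCCC'
  9G -> 'GGGGGGGGG'
  2G -> 'GG'
  5G -> 'GGGGG'
  7C -> 'CCCCCCC'

Decoded = CCCCCCCCCGGGGGCCCCCGGGGGGGGGGGGGGGGCCCCCCC


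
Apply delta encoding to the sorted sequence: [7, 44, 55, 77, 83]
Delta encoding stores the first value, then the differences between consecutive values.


First value: 7
Deltas:
  44 - 7 = 37
  55 - 44 = 11
  77 - 55 = 22
  83 - 77 = 6


Delta encoded: [7, 37, 11, 22, 6]


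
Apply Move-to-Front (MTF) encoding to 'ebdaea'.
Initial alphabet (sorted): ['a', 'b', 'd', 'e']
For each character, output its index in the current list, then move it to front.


MTF encoding:
'e': index 3 in ['a', 'b', 'd', 'e'] -> ['e', 'a', 'b', 'd']
'b': index 2 in ['e', 'a', 'b', 'd'] -> ['b', 'e', 'a', 'd']
'd': index 3 in ['b', 'e', 'a', 'd'] -> ['d', 'b', 'e', 'a']
'a': index 3 in ['d', 'b', 'e', 'a'] -> ['a', 'd', 'b', 'e']
'e': index 3 in ['a', 'd', 'b', 'e'] -> ['e', 'a', 'd', 'b']
'a': index 1 in ['e', 'a', 'd', 'b'] -> ['a', 'e', 'd', 'b']


Output: [3, 2, 3, 3, 3, 1]


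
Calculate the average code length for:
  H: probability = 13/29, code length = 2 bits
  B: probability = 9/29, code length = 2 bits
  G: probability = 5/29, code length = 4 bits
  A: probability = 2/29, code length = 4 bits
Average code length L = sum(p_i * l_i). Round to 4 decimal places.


Weighted contributions p_i * l_i:
  H: (13/29) * 2 = 26/29
  B: (9/29) * 2 = 18/29
  G: (5/29) * 4 = 20/29
  A: (2/29) * 4 = 8/29
Sum = (26 + 18 + 20 + 8)/29 = 72/29

L = 72/29 = 2.4828 bits/symbol


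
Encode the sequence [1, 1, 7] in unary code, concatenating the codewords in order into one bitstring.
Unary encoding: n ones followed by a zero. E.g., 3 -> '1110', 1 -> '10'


Encode each number as n ones followed by a terminating 0:
  1 -> 10 (2 bits)
  1 -> 10 (2 bits)
  7 -> 11111110 (8 bits)
Total length = 2 + 2 + 8 = 12 bits.

Unary([1, 1, 7]) = 101011111110 (12 bits)


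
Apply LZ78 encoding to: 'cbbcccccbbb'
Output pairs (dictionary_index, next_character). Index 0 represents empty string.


LZ78 encoding steps:
Dictionary: {0: ''}
Step 1: w='' (idx 0), next='c' -> output (0, 'c'), add 'c' as idx 1
Step 2: w='' (idx 0), next='b' -> output (0, 'b'), add 'b' as idx 2
Step 3: w='b' (idx 2), next='c' -> output (2, 'c'), add 'bc' as idx 3
Step 4: w='c' (idx 1), next='c' -> output (1, 'c'), add 'cc' as idx 4
Step 5: w='cc' (idx 4), next='b' -> output (4, 'b'), add 'ccb' as idx 5
Step 6: w='b' (idx 2), next='b' -> output (2, 'b'), add 'bb' as idx 6


Encoded: [(0, 'c'), (0, 'b'), (2, 'c'), (1, 'c'), (4, 'b'), (2, 'b')]


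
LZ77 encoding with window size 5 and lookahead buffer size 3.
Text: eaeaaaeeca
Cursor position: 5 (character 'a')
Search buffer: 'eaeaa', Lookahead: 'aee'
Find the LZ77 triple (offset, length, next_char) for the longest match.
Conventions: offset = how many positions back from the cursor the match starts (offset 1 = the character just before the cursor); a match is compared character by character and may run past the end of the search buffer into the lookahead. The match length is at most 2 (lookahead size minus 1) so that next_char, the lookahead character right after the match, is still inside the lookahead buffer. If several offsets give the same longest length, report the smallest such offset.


Try each offset into the search buffer:
  offset=1 (pos 4, char 'a'): match length 1
  offset=2 (pos 3, char 'a'): match length 1
  offset=3 (pos 2, char 'e'): match length 0
  offset=4 (pos 1, char 'a'): match length 2
  offset=5 (pos 0, char 'e'): match length 0
Longest match has length 2 at offset 4.
next_char = character at position 5 + 2 = 7 -> 'e'

Best match: offset=4, length=2 (matching 'ae' starting at position 1)
LZ77 triple: (4, 2, 'e')


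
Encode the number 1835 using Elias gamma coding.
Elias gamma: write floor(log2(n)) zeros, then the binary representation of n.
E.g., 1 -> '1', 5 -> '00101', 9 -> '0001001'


num_bits = floor(log2(1835)) + 1 = 11
leading_zeros = num_bits - 1 = 10
binary(1835) = 11100101011

Elias gamma(1835) = '0000000000' + '11100101011' = 000000000011100101011 (21 bits)


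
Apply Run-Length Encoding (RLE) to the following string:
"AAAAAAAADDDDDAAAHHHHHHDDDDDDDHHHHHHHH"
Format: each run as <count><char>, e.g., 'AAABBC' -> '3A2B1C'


Scanning runs left to right:
  i=0: run of 'A' x 8 -> '8A'
  i=8: run of 'D' x 5 -> '5D'
  i=13: run of 'A' x 3 -> '3A'
  i=16: run of 'H' x 6 -> '6H'
  i=22: run of 'D' x 7 -> '7D'
  i=29: run of 'H' x 8 -> '8H'

RLE = 8A5D3A6H7D8H


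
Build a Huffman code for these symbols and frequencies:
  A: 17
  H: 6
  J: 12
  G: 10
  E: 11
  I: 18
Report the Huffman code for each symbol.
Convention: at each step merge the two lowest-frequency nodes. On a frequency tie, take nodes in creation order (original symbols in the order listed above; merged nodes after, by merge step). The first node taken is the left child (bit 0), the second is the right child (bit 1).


Huffman tree construction:
Step 1: Merge H(6) + G(10) = 16
Step 2: Merge E(11) + J(12) = 23
Step 3: Merge (H+G)(16) + A(17) = 33
Step 4: Merge I(18) + (E+J)(23) = 41
Step 5: Merge ((H+G)+A)(33) + (I+(E+J))(41) = 74
Read each symbol's code off the tree from the root (left child = 0, right child = 1).

Codes:
  A: 01 (length 2)
  H: 000 (length 3)
  J: 111 (length 3)
  G: 001 (length 3)
  E: 110 (length 3)
  I: 10 (length 2)
Average code length: 187/74 = 2.5270 bits/symbol


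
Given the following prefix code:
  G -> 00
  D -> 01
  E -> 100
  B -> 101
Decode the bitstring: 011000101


Decoding step by step:
Bits 01 -> D
Bits 100 -> E
Bits 01 -> D
Bits 01 -> D


Decoded message: DEDD


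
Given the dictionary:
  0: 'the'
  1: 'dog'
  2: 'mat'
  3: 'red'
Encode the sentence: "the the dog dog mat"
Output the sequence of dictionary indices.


Look up each word in the dictionary:
  'the' -> 0
  'the' -> 0
  'dog' -> 1
  'dog' -> 1
  'mat' -> 2

Encoded: [0, 0, 1, 1, 2]


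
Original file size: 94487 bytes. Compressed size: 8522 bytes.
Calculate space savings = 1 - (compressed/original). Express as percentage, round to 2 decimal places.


ratio = compressed/original = 8522/94487 = 0.090192
savings = 1 - ratio = 1 - 0.090192 = 0.909808
as a percentage: 0.909808 * 100 = 90.98%

Space savings = 1 - 8522/94487 = 90.98%


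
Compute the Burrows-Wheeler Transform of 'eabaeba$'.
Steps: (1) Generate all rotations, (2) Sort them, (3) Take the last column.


Rotations (sorted):
  0: $eabaeba -> last char: a
  1: a$eabaeb -> last char: b
  2: abaeba$e -> last char: e
  3: aeba$eab -> last char: b
  4: ba$eabae -> last char: e
  5: baeba$ea -> last char: a
  6: eabaeba$ -> last char: $
  7: eba$eaba -> last char: a


BWT = abebea$a


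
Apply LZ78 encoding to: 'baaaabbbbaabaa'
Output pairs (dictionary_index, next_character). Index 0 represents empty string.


LZ78 encoding steps:
Dictionary: {0: ''}
Step 1: w='' (idx 0), next='b' -> output (0, 'b'), add 'b' as idx 1
Step 2: w='' (idx 0), next='a' -> output (0, 'a'), add 'a' as idx 2
Step 3: w='a' (idx 2), next='a' -> output (2, 'a'), add 'aa' as idx 3
Step 4: w='a' (idx 2), next='b' -> output (2, 'b'), add 'ab' as idx 4
Step 5: w='b' (idx 1), next='b' -> output (1, 'b'), add 'bb' as idx 5
Step 6: w='b' (idx 1), next='a' -> output (1, 'a'), add 'ba' as idx 6
Step 7: w='ab' (idx 4), next='a' -> output (4, 'a'), add 'aba' as idx 7
Step 8: w='a' (idx 2), end of input -> output (2, '')


Encoded: [(0, 'b'), (0, 'a'), (2, 'a'), (2, 'b'), (1, 'b'), (1, 'a'), (4, 'a'), (2, '')]


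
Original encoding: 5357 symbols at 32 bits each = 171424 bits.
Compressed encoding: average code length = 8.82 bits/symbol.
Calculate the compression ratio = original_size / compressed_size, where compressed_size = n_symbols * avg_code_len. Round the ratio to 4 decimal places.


original_size = n_symbols * orig_bits = 5357 * 32 = 171424 bits
compressed_size = n_symbols * avg_code_len = 5357 * 8.82 = 47248.74 bits
ratio = original_size / compressed_size = 171424 / 47248.74 = 3.6281

Compression ratio = 3.6281


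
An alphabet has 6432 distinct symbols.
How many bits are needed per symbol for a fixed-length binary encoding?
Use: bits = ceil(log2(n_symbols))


log2(6432) = 12.6511
Bracket: 2^12 = 4096 < 6432 <= 2^13 = 8192
So ceil(log2(6432)) = 13

bits = ceil(log2(6432)) = ceil(12.6511) = 13 bits


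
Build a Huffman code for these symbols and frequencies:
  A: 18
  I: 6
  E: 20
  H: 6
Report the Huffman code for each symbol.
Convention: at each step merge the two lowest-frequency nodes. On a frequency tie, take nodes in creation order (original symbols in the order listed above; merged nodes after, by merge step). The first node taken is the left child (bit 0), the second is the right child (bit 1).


Huffman tree construction:
Step 1: Merge I(6) + H(6) = 12
Step 2: Merge (I+H)(12) + A(18) = 30
Step 3: Merge E(20) + ((I+H)+A)(30) = 50
Read each symbol's code off the tree from the root (left child = 0, right child = 1).

Codes:
  A: 11 (length 2)
  I: 100 (length 3)
  E: 0 (length 1)
  H: 101 (length 3)
Average code length: 92/50 = 1.8400 bits/symbol


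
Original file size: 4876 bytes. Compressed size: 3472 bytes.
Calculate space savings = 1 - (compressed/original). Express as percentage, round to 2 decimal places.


ratio = compressed/original = 3472/4876 = 0.712059
savings = 1 - ratio = 1 - 0.712059 = 0.287941
as a percentage: 0.287941 * 100 = 28.79%

Space savings = 1 - 3472/4876 = 28.79%


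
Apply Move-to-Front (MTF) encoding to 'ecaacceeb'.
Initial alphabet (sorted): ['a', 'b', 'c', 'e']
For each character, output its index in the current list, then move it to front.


MTF encoding:
'e': index 3 in ['a', 'b', 'c', 'e'] -> ['e', 'a', 'b', 'c']
'c': index 3 in ['e', 'a', 'b', 'c'] -> ['c', 'e', 'a', 'b']
'a': index 2 in ['c', 'e', 'a', 'b'] -> ['a', 'c', 'e', 'b']
'a': index 0 in ['a', 'c', 'e', 'b'] -> ['a', 'c', 'e', 'b']
'c': index 1 in ['a', 'c', 'e', 'b'] -> ['c', 'a', 'e', 'b']
'c': index 0 in ['c', 'a', 'e', 'b'] -> ['c', 'a', 'e', 'b']
'e': index 2 in ['c', 'a', 'e', 'b'] -> ['e', 'c', 'a', 'b']
'e': index 0 in ['e', 'c', 'a', 'b'] -> ['e', 'c', 'a', 'b']
'b': index 3 in ['e', 'c', 'a', 'b'] -> ['b', 'e', 'c', 'a']


Output: [3, 3, 2, 0, 1, 0, 2, 0, 3]


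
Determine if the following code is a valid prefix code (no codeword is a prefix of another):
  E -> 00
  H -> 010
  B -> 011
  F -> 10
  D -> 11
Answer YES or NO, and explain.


Checking each pair (does one codeword prefix another?):
  E='00' vs H='010': no prefix
  E='00' vs B='011': no prefix
  E='00' vs F='10': no prefix
  E='00' vs D='11': no prefix
  H='010' vs E='00': no prefix
  H='010' vs B='011': no prefix
  H='010' vs F='10': no prefix
  H='010' vs D='11': no prefix
  B='011' vs E='00': no prefix
  B='011' vs H='010': no prefix
  B='011' vs F='10': no prefix
  B='011' vs D='11': no prefix
  F='10' vs E='00': no prefix
  F='10' vs H='010': no prefix
  F='10' vs B='011': no prefix
  F='10' vs D='11': no prefix
  D='11' vs E='00': no prefix
  D='11' vs H='010': no prefix
  D='11' vs B='011': no prefix
  D='11' vs F='10': no prefix
No violation found over all pairs.

YES -- this is a valid prefix code. No codeword is a prefix of any other codeword.


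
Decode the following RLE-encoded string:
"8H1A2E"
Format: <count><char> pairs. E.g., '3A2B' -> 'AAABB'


Expanding each <count><char> pair:
  8H -> 'HHHHHHHH'
  1A -> 'A'
  2E -> 'EE'

Decoded = HHHHHHHHAEE


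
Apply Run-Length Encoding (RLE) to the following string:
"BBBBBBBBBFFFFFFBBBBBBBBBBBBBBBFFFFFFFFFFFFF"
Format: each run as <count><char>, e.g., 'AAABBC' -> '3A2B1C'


Scanning runs left to right:
  i=0: run of 'B' x 9 -> '9B'
  i=9: run of 'F' x 6 -> '6F'
  i=15: run of 'B' x 15 -> '15B'
  i=30: run of 'F' x 13 -> '13F'

RLE = 9B6F15B13F


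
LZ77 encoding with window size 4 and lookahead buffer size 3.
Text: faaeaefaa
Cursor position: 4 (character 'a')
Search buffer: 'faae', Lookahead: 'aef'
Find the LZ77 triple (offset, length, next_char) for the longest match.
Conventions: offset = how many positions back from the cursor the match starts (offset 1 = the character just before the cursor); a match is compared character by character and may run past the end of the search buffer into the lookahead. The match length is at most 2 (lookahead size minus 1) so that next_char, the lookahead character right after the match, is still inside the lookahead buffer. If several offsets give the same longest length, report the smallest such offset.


Try each offset into the search buffer:
  offset=1 (pos 3, char 'e'): match length 0
  offset=2 (pos 2, char 'a'): match length 2
  offset=3 (pos 1, char 'a'): match length 1
  offset=4 (pos 0, char 'f'): match length 0
Longest match has length 2 at offset 2.
next_char = character at position 4 + 2 = 6 -> 'f'

Best match: offset=2, length=2 (matching 'ae' starting at position 2)
LZ77 triple: (2, 2, 'f')


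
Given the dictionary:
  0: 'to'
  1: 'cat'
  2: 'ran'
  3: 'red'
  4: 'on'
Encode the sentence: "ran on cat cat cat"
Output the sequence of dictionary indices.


Look up each word in the dictionary:
  'ran' -> 2
  'on' -> 4
  'cat' -> 1
  'cat' -> 1
  'cat' -> 1

Encoded: [2, 4, 1, 1, 1]


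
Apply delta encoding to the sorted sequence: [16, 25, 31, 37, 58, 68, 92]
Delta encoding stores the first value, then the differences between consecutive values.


First value: 16
Deltas:
  25 - 16 = 9
  31 - 25 = 6
  37 - 31 = 6
  58 - 37 = 21
  68 - 58 = 10
  92 - 68 = 24


Delta encoded: [16, 9, 6, 6, 21, 10, 24]


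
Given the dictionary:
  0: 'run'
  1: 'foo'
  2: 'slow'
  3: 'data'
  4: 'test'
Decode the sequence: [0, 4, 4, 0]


Look up each index in the dictionary:
  0 -> 'run'
  4 -> 'test'
  4 -> 'test'
  0 -> 'run'

Decoded: "run test test run"


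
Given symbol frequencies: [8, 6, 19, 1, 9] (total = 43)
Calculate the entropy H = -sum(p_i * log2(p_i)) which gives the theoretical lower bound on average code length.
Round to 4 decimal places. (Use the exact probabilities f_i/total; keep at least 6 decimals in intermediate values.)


Per-symbol terms -p_i * log2(p_i) with p_i = f_i/43:
  p = 8/43 = 0.186047: log2(p) = -2.426265, -p*log2(p) = 0.451398
  p = 6/43 = 0.139535: log2(p) = -2.841302, -p*log2(p) = 0.396461
  p = 19/43 = 0.441860: log2(p) = -1.178337, -p*log2(p) = 0.520661
  p = 1/43 = 0.023256: log2(p) = -5.426265, -p*log2(p) = 0.126192
  p = 9/43 = 0.209302: log2(p) = -2.256340, -p*log2(p) = 0.472257
H = 0.451398 + 0.396461 + 0.520661 + 0.126192 + 0.472257 = 1.966969

H = 1.967 bits/symbol


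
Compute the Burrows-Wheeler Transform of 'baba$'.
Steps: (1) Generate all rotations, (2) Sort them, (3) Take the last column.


Rotations (sorted):
  0: $baba -> last char: a
  1: a$bab -> last char: b
  2: aba$b -> last char: b
  3: ba$ba -> last char: a
  4: baba$ -> last char: $


BWT = abba$


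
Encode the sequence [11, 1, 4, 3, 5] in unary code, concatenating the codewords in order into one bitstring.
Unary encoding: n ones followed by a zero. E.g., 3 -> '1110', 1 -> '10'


Encode each number as n ones followed by a terminating 0:
  11 -> 111111111110 (12 bits)
  1 -> 10 (2 bits)
  4 -> 11110 (5 bits)
  3 -> 1110 (4 bits)
  5 -> 111110 (6 bits)
Total length = 12 + 2 + 5 + 4 + 6 = 29 bits.

Unary([11, 1, 4, 3, 5]) = 11111111111010111101110111110 (29 bits)


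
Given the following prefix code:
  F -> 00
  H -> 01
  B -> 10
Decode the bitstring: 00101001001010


Decoding step by step:
Bits 00 -> F
Bits 10 -> B
Bits 10 -> B
Bits 01 -> H
Bits 00 -> F
Bits 10 -> B
Bits 10 -> B


Decoded message: FBBHFBB


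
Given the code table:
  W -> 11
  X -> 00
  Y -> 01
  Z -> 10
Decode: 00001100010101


Decoding:
00 -> X
00 -> X
11 -> W
00 -> X
01 -> Y
01 -> Y
01 -> Y


Result: XXWXYYY


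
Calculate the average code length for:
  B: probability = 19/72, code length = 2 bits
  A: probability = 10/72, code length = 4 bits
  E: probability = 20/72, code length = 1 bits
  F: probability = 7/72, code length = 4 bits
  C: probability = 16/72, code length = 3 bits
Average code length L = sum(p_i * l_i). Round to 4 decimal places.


Weighted contributions p_i * l_i:
  B: (19/72) * 2 = 38/72
  A: (10/72) * 4 = 40/72
  E: (20/72) * 1 = 20/72
  F: (7/72) * 4 = 28/72
  C: (16/72) * 3 = 48/72
Sum = (38 + 40 + 20 + 28 + 48)/72 = 174/72

L = 174/72 = 2.4167 bits/symbol


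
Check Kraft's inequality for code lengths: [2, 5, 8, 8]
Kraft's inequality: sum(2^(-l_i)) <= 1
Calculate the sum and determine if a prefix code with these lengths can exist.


Sum = 2^(-2) + 2^(-5) + 2^(-8) + 2^(-8)
    = 0.25 + 0.03125 + 0.00390625 + 0.00390625
    = 74/256 = 0.2890625
Since 0.2890625 <= 1, Kraft's inequality IS satisfied.
A prefix code with these lengths CAN exist.

Kraft sum = 0.2890625. Satisfied.


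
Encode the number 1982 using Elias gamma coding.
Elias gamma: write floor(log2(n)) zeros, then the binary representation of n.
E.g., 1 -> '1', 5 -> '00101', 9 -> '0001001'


num_bits = floor(log2(1982)) + 1 = 11
leading_zeros = num_bits - 1 = 10
binary(1982) = 11110111110

Elias gamma(1982) = '0000000000' + '11110111110' = 000000000011110111110 (21 bits)


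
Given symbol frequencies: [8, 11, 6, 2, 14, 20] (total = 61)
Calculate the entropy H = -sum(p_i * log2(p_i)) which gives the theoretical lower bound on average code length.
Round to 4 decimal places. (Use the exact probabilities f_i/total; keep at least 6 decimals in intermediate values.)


Per-symbol terms -p_i * log2(p_i) with p_i = f_i/61:
  p = 8/61 = 0.131148: log2(p) = -2.930737, -p*log2(p) = 0.384359
  p = 11/61 = 0.180328: log2(p) = -2.471306, -p*log2(p) = 0.445645
  p = 6/61 = 0.098361: log2(p) = -3.345775, -p*log2(p) = 0.329093
  p = 2/61 = 0.032787: log2(p) = -4.930737, -p*log2(p) = 0.161664
  p = 14/61 = 0.229508: log2(p) = -2.123382, -p*log2(p) = 0.487334
  p = 20/61 = 0.327869: log2(p) = -1.608809, -p*log2(p) = 0.527478
H = 0.384359 + 0.445645 + 0.329093 + 0.161664 + 0.487334 + 0.527478 = 2.335573

H = 2.3356 bits/symbol


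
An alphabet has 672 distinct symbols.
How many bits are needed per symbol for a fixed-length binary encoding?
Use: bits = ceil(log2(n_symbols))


log2(672) = 9.3923
Bracket: 2^9 = 512 < 672 <= 2^10 = 1024
So ceil(log2(672)) = 10

bits = ceil(log2(672)) = ceil(9.3923) = 10 bits


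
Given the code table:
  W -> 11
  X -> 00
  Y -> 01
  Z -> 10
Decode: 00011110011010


Decoding:
00 -> X
01 -> Y
11 -> W
10 -> Z
01 -> Y
10 -> Z
10 -> Z


Result: XYWZYZZ


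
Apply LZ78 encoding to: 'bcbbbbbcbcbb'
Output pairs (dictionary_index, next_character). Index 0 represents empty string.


LZ78 encoding steps:
Dictionary: {0: ''}
Step 1: w='' (idx 0), next='b' -> output (0, 'b'), add 'b' as idx 1
Step 2: w='' (idx 0), next='c' -> output (0, 'c'), add 'c' as idx 2
Step 3: w='b' (idx 1), next='b' -> output (1, 'b'), add 'bb' as idx 3
Step 4: w='bb' (idx 3), next='b' -> output (3, 'b'), add 'bbb' as idx 4
Step 5: w='c' (idx 2), next='b' -> output (2, 'b'), add 'cb' as idx 5
Step 6: w='cb' (idx 5), next='b' -> output (5, 'b'), add 'cbb' as idx 6


Encoded: [(0, 'b'), (0, 'c'), (1, 'b'), (3, 'b'), (2, 'b'), (5, 'b')]


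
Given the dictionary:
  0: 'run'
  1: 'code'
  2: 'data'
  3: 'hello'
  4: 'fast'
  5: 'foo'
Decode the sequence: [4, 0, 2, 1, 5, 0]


Look up each index in the dictionary:
  4 -> 'fast'
  0 -> 'run'
  2 -> 'data'
  1 -> 'code'
  5 -> 'foo'
  0 -> 'run'

Decoded: "fast run data code foo run"


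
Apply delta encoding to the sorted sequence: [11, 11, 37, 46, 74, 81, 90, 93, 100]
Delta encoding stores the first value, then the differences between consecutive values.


First value: 11
Deltas:
  11 - 11 = 0
  37 - 11 = 26
  46 - 37 = 9
  74 - 46 = 28
  81 - 74 = 7
  90 - 81 = 9
  93 - 90 = 3
  100 - 93 = 7


Delta encoded: [11, 0, 26, 9, 28, 7, 9, 3, 7]


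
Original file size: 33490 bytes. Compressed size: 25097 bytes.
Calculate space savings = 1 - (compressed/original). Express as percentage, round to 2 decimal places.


ratio = compressed/original = 25097/33490 = 0.749388
savings = 1 - ratio = 1 - 0.749388 = 0.250612
as a percentage: 0.250612 * 100 = 25.06%

Space savings = 1 - 25097/33490 = 25.06%


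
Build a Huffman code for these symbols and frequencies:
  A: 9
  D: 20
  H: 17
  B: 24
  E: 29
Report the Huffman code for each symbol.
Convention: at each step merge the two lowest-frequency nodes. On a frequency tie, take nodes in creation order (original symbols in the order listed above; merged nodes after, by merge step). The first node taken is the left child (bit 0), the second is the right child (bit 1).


Huffman tree construction:
Step 1: Merge A(9) + H(17) = 26
Step 2: Merge D(20) + B(24) = 44
Step 3: Merge (A+H)(26) + E(29) = 55
Step 4: Merge (D+B)(44) + ((A+H)+E)(55) = 99
Read each symbol's code off the tree from the root (left child = 0, right child = 1).

Codes:
  A: 100 (length 3)
  D: 00 (length 2)
  H: 101 (length 3)
  B: 01 (length 2)
  E: 11 (length 2)
Average code length: 224/99 = 2.2626 bits/symbol


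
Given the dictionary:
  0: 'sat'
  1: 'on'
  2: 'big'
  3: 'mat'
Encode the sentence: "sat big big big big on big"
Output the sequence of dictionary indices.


Look up each word in the dictionary:
  'sat' -> 0
  'big' -> 2
  'big' -> 2
  'big' -> 2
  'big' -> 2
  'on' -> 1
  'big' -> 2

Encoded: [0, 2, 2, 2, 2, 1, 2]


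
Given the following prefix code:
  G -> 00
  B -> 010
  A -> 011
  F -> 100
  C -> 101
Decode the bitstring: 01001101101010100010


Decoding step by step:
Bits 010 -> B
Bits 011 -> A
Bits 011 -> A
Bits 010 -> B
Bits 101 -> C
Bits 00 -> G
Bits 010 -> B


Decoded message: BAABCGB


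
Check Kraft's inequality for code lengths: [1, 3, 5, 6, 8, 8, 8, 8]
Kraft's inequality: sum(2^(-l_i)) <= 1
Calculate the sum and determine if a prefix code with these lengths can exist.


Sum = 2^(-1) + 2^(-3) + 2^(-5) + 2^(-6) + 2^(-8) + 2^(-8) + 2^(-8) + 2^(-8)
    = 0.5 + 0.125 + 0.03125 + 0.015625 + 0.00390625 + 0.00390625 + 0.00390625 + 0.00390625
    = 176/256 = 0.6875
Since 0.6875 <= 1, Kraft's inequality IS satisfied.
A prefix code with these lengths CAN exist.

Kraft sum = 0.6875. Satisfied.


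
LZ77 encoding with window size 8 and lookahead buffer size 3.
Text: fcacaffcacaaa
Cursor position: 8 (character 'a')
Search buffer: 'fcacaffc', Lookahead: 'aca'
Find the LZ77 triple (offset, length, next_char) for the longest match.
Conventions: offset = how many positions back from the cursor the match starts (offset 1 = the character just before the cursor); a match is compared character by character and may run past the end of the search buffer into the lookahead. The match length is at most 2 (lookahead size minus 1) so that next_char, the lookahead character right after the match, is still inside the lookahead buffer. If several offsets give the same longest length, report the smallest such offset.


Try each offset into the search buffer:
  offset=1 (pos 7, char 'c'): match length 0
  offset=2 (pos 6, char 'f'): match length 0
  offset=3 (pos 5, char 'f'): match length 0
  offset=4 (pos 4, char 'a'): match length 1
  offset=5 (pos 3, char 'c'): match length 0
  offset=6 (pos 2, char 'a'): match length 2
  offset=7 (pos 1, char 'c'): match length 0
  offset=8 (pos 0, char 'f'): match length 0
Longest match has length 2 at offset 6.
next_char = character at position 8 + 2 = 10 -> 'a'

Best match: offset=6, length=2 (matching 'ac' starting at position 2)
LZ77 triple: (6, 2, 'a')


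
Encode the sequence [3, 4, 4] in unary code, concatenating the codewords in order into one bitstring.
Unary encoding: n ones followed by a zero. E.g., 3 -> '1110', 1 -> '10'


Encode each number as n ones followed by a terminating 0:
  3 -> 1110 (4 bits)
  4 -> 11110 (5 bits)
  4 -> 11110 (5 bits)
Total length = 4 + 5 + 5 = 14 bits.

Unary([3, 4, 4]) = 11101111011110 (14 bits)


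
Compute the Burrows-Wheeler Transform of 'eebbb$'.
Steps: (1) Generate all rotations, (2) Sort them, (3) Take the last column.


Rotations (sorted):
  0: $eebbb -> last char: b
  1: b$eebb -> last char: b
  2: bb$eeb -> last char: b
  3: bbb$ee -> last char: e
  4: ebbb$e -> last char: e
  5: eebbb$ -> last char: $


BWT = bbbee$


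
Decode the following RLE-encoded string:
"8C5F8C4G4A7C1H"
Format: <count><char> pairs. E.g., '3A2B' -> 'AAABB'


Expanding each <count><char> pair:
  8C -> 'CCCCCCCC'
  5F -> 'FFFFF'
  8C -> 'CCCCCCCC'
  4G -> 'GGGG'
  4A -> 'AAAA'
  7C -> 'CCCCCCC'
  1H -> 'H'

Decoded = CCCCCCCCFFFFFCCCCCCCCGGGGAAAACCCCCCCH


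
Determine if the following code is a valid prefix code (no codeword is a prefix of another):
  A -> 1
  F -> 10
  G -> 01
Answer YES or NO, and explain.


Checking each pair (does one codeword prefix another?):
  A='1' vs F='10': prefix -- VIOLATION

NO -- this is NOT a valid prefix code. A (1) is a prefix of F (10).


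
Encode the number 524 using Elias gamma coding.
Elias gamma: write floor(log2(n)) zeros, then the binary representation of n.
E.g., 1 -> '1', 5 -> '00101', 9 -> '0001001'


num_bits = floor(log2(524)) + 1 = 10
leading_zeros = num_bits - 1 = 9
binary(524) = 1000001100

Elias gamma(524) = '000000000' + '1000001100' = 0000000001000001100 (19 bits)


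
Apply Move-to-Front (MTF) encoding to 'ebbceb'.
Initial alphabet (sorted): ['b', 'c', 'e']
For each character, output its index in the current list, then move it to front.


MTF encoding:
'e': index 2 in ['b', 'c', 'e'] -> ['e', 'b', 'c']
'b': index 1 in ['e', 'b', 'c'] -> ['b', 'e', 'c']
'b': index 0 in ['b', 'e', 'c'] -> ['b', 'e', 'c']
'c': index 2 in ['b', 'e', 'c'] -> ['c', 'b', 'e']
'e': index 2 in ['c', 'b', 'e'] -> ['e', 'c', 'b']
'b': index 2 in ['e', 'c', 'b'] -> ['b', 'e', 'c']


Output: [2, 1, 0, 2, 2, 2]


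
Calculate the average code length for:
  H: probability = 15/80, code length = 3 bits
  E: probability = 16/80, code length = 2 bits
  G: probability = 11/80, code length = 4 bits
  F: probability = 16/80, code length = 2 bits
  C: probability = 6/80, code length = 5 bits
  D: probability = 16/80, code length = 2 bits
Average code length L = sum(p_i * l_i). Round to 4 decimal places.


Weighted contributions p_i * l_i:
  H: (15/80) * 3 = 45/80
  E: (16/80) * 2 = 32/80
  G: (11/80) * 4 = 44/80
  F: (16/80) * 2 = 32/80
  C: (6/80) * 5 = 30/80
  D: (16/80) * 2 = 32/80
Sum = (45 + 32 + 44 + 32 + 30 + 32)/80 = 215/80

L = 215/80 = 2.6875 bits/symbol


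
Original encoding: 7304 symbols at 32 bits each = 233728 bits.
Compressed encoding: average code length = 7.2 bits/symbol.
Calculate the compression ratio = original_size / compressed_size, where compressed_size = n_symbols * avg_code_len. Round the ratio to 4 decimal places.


original_size = n_symbols * orig_bits = 7304 * 32 = 233728 bits
compressed_size = n_symbols * avg_code_len = 7304 * 7.2 = 52588.8 bits
ratio = original_size / compressed_size = 233728 / 52588.8 = 4.4444

Compression ratio = 4.4444
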